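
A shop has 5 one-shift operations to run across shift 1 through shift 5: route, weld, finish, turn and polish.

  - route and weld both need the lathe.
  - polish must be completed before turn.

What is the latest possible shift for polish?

shift 4

Downstream work caps polish at shift 4.
polish at shift 4 is achievable: weld -> shift 2; route -> shift 1; polish -> shift 4; turn -> shift 5; finish -> shift 1.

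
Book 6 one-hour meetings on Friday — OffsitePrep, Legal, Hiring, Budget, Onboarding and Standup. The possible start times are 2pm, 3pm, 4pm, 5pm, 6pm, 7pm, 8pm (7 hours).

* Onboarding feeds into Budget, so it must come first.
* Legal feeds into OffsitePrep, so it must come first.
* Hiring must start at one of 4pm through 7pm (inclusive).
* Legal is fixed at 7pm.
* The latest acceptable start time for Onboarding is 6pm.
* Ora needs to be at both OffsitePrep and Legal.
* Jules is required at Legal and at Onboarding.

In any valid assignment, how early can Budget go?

Precedence pushes Budget to at least 3pm.
Budget at 3pm is achievable: Onboarding=2pm, Budget=3pm, Legal=7pm, Hiring=4pm, Standup=2pm, OffsitePrep=8pm.

3pm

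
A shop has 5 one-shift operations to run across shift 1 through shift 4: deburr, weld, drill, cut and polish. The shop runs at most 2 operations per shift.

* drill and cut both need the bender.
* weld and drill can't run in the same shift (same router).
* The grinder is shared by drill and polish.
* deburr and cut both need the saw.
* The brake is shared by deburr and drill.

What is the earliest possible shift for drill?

shift 1

drill at shift 1 is achievable: drill=shift 1; cut=shift 3; deburr=shift 2; polish=shift 3; weld=shift 2.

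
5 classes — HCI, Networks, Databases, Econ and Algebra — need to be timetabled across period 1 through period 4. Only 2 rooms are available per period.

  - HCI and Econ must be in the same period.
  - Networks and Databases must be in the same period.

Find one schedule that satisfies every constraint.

Econ -> period 1, Networks -> period 2, Databases -> period 2, HCI -> period 1, Algebra -> period 3

Checking: Networks = Databases = period 2; HCI = Econ = period 1; max 2 per period (cap 2).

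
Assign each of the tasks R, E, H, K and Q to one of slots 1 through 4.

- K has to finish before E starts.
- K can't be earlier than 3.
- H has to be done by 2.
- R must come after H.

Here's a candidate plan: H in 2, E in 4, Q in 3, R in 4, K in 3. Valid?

Yes

K can't be earlier than 3 — holds.
R must come after H — holds.
H has to be done by 2 — holds.
K has to finish before E starts — holds.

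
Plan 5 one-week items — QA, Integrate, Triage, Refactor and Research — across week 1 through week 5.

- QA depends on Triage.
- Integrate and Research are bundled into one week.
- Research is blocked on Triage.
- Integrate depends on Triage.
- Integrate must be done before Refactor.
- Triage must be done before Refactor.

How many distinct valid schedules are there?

35

Splitting on QA: it can be week 2 (6), week 3 (9), week 4 (10), week 5 (10). Listing each branch's schedules as (Integrate, Triage, Refactor, Research) by week number:
QA=week 2: (2,1,3,2) (2,1,4,2) (2,1,5,2) (3,1,4,3) (3,1,5,3) (4,1,5,4) — 6.
QA=week 3: (2,1,3,2) (2,1,4,2) (2,1,5,2) (3,1,4,3) (3,1,5,3) (3,2,4,3) (3,2,5,3) (4,1,5,4) (4,2,5,4) — 9.
QA=week 4: (2,1,3,2) (2,1,4,2) (2,1,5,2) (3,1,4,3) (3,1,5,3) (3,2,4,3) (3,2,5,3) (4,1,5,4) (4,2,5,4) (4,3,5,4) — 10.
QA=week 5: (2,1,3,2) (2,1,4,2) (2,1,5,2) (3,1,4,3) (3,1,5,3) (3,2,4,3) (3,2,5,3) (4,1,5,4) (4,2,5,4) (4,3,5,4) — 10.
Summing: 6 + 9 + 10 + 10 = 35.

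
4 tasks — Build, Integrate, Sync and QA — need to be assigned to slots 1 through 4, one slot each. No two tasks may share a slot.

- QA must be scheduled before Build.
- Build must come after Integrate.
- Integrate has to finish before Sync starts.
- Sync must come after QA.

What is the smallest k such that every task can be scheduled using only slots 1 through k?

4 slots

The precedence chain requires at least 2 distinct slots.
With at most 1 per slot and 4 tasks, at least 4 slots are needed.
4 works (last occupied slot: 4): for example QA in 2; Build in 3; Integrate in 1; Sync in 4.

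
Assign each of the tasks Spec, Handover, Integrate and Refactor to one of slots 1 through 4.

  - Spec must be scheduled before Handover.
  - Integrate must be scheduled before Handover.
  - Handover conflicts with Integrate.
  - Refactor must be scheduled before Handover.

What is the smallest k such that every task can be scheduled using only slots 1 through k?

The precedence chain requires at least 2 distinct slots.
2 works (last occupied slot: 2): for example Spec in 1; Refactor in 1; Handover in 2; Integrate in 1.

2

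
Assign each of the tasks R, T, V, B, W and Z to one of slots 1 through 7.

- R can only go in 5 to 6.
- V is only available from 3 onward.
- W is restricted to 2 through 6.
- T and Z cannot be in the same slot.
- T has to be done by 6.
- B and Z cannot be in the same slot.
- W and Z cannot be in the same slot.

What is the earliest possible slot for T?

T's own window allows nothing later than 6.
T at 1 is achievable: Z in 3, B in 1, T in 1, R in 5, W in 2, V in 3.

1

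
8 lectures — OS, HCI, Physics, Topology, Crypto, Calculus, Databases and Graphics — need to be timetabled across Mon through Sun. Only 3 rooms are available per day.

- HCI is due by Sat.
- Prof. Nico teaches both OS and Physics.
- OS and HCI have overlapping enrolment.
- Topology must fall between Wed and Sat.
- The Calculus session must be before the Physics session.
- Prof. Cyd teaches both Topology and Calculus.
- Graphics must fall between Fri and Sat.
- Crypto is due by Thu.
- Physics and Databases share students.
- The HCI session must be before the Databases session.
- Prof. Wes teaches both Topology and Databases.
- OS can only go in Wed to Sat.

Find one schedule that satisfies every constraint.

Topology -> Wed, Graphics -> Fri, Crypto -> Mon, HCI -> Mon, Calculus -> Mon, OS -> Wed, Databases -> Thu, Physics -> Tue

Checking: HCI(Mon) before Databases(Thu); Calculus(Mon) before Physics(Tue); Physics(Tue) != Databases(Thu); Topology(Wed) != Databases(Thu); OS(Wed) != Physics(Tue); Topology(Wed) != Calculus(Mon); OS(Wed) != HCI(Mon); Graphics=Fri in [Fri,Sat]; OS=Wed in [Wed,Sat]; HCI=Mon in [Mon,Sat]; Crypto=Mon in [Mon,Thu]; Topology=Wed in [Wed,Sat]; max 3 per day (cap 3).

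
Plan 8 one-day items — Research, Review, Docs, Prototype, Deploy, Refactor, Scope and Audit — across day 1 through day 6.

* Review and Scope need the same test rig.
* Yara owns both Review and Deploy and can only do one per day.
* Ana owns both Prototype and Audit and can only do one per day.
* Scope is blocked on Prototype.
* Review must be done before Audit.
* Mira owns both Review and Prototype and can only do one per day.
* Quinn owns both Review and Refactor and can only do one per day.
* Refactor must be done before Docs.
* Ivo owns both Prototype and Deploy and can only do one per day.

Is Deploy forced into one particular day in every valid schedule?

Deploy can be day 1 (e.g. Deploy -> day 1; Docs -> day 2; Scope -> day 4; Review -> day 2; Prototype -> day 3; Refactor -> day 1; Audit -> day 4; Research -> day 1) or day 2 (e.g. Deploy -> day 2; Docs -> day 3; Audit -> day 2; Refactor -> day 2; Review -> day 1; Prototype -> day 3; Research -> day 1; Scope -> day 4).

No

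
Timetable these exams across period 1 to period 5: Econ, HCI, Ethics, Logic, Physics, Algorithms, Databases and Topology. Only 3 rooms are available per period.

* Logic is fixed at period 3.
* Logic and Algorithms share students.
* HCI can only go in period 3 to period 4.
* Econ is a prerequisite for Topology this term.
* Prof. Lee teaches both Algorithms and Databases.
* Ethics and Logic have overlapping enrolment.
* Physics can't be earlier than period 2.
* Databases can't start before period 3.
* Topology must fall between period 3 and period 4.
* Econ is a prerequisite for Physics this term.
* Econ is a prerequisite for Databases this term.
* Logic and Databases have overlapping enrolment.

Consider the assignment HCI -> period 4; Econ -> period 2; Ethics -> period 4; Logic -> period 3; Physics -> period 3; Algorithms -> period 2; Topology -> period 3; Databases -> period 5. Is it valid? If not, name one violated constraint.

Databases can't start before period 3 — holds.
Econ is a prerequisite for Physics this term — holds.
HCI can only go in period 3 to period 4 — holds.
Econ is a prerequisite for Topology this term — holds.
Logic and Algorithms share students — holds.
Ethics and Logic have overlapping enrolment — holds.
Topology must fall between period 3 and period 4 — holds.
Logic is fixed at period 3 — holds.
Prof. Lee teaches both Algorithms and Databases — holds.
Only 3 rooms are available per period — holds.
Physics can't be earlier than period 2 — holds.
Logic and Databases have overlapping enrolment — holds.
Econ is a prerequisite for Databases this term — holds.

Valid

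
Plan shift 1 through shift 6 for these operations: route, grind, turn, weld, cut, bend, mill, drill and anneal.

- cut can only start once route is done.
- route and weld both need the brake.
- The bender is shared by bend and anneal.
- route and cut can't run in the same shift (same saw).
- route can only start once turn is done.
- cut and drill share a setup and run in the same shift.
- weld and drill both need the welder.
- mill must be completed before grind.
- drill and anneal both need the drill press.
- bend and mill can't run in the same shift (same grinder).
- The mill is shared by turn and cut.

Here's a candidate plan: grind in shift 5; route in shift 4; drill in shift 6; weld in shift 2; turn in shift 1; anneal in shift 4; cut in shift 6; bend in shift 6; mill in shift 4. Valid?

route can only start once turn is done — holds.
route and cut can't run in the same shift (same saw) — holds.
weld and drill both need the welder — holds.
drill and anneal both need the drill press — holds.
cut and drill share a setup and run in the same shift — holds.
The bender is shared by bend and anneal — holds.
The mill is shared by turn and cut — holds.
mill must be completed before grind — holds.
route and weld both need the brake — holds.
bend and mill can't run in the same shift (same grinder) — holds.
cut can only start once route is done — holds.

Yes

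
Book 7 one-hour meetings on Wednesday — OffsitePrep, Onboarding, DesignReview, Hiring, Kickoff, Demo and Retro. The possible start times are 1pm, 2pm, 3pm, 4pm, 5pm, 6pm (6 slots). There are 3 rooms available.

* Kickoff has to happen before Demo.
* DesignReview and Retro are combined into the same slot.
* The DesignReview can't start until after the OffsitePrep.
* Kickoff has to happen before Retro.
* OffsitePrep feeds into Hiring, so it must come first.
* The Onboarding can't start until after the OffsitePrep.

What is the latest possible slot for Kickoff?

Downstream work caps Kickoff at 5pm.
Kickoff at 5pm is achievable: Hiring in 2pm; OffsitePrep in 1pm; Onboarding in 2pm; Retro in 6pm; Kickoff in 5pm; Demo in 6pm; DesignReview in 6pm.

5pm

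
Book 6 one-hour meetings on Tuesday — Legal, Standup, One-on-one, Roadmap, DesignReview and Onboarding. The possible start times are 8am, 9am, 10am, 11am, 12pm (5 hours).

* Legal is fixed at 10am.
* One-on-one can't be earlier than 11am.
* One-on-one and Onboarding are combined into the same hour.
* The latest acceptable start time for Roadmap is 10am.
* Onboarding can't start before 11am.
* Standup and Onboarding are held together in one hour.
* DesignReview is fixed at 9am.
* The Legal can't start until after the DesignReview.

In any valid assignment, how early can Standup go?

11am

Standup must be in the same hour as One-on-one, which can't be before 11am, so Standup is at least 11am.
Standup at 11am is achievable: Roadmap=8am, One-on-one=11am, Standup=11am, DesignReview=9am, Onboarding=11am, Legal=10am.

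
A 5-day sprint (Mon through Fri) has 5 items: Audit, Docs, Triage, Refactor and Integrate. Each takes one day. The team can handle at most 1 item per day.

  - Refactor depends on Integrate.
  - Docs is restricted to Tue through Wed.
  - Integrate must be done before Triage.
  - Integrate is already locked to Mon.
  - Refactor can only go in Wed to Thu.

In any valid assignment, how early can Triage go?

Precedence pushes Triage to at least Tue.
Triage at Tue is achievable: Integrate -> Mon, Triage -> Tue, Audit -> Fri, Docs -> Wed, Refactor -> Thu.

Tue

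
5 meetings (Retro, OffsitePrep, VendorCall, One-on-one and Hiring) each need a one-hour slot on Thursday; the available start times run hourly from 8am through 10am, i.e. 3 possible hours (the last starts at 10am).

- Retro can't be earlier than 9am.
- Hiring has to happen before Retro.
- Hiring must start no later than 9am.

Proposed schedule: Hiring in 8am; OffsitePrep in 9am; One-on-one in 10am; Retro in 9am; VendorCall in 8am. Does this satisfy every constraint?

Hiring must start no later than 9am — holds.
Retro can't be earlier than 9am — holds.
Hiring has to happen before Retro — holds.

Yes, all constraints hold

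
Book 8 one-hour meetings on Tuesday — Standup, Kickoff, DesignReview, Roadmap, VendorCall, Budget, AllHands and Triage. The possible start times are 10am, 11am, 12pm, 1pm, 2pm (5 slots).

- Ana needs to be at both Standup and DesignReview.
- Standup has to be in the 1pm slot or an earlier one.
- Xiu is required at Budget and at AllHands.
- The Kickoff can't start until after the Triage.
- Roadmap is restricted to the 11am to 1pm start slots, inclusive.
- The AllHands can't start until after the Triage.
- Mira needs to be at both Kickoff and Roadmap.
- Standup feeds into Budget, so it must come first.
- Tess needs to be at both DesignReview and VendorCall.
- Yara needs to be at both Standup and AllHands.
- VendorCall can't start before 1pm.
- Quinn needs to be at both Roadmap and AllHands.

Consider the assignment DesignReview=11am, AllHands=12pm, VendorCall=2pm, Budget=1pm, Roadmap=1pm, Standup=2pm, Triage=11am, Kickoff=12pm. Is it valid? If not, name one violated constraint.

No. Standup feeds into Budget, so it must come first is not satisfied.

The AllHands can't start until after the Triage — holds.
Quinn needs to be at both Roadmap and AllHands — holds.
Tess needs to be at both DesignReview and VendorCall — holds.
Roadmap is restricted to the 11am to 1pm start slots, inclusive — holds.
Ana needs to be at both Standup and DesignReview — holds.
Xiu is required at Budget and at AllHands — holds.
Yara needs to be at both Standup and AllHands — holds.
Standup has to be in the 1pm slot or an earlier one — violated.
The Kickoff can't start until after the Triage — holds.
Mira needs to be at both Kickoff and Roadmap — holds.
Standup feeds into Budget, so it must come first — violated.
VendorCall can't start before 1pm — holds.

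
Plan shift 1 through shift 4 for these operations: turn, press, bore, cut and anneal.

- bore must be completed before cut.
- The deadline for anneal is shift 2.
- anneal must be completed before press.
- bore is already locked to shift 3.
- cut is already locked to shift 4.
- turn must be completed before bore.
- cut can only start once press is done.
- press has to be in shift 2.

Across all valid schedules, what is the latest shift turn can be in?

shift 2

Downstream work caps turn at shift 2.
turn at shift 2 is achievable: press -> shift 2; anneal -> shift 1; turn -> shift 2; cut -> shift 4; bore -> shift 3.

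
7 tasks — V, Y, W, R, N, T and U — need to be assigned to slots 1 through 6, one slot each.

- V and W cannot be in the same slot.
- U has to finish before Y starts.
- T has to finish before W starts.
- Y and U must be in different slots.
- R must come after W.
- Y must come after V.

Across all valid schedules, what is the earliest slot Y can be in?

Precedence pushes Y to at least 2.
Y at 2 is achievable: N=1, V=1, Y=2, T=1, U=1, W=2, R=3.

2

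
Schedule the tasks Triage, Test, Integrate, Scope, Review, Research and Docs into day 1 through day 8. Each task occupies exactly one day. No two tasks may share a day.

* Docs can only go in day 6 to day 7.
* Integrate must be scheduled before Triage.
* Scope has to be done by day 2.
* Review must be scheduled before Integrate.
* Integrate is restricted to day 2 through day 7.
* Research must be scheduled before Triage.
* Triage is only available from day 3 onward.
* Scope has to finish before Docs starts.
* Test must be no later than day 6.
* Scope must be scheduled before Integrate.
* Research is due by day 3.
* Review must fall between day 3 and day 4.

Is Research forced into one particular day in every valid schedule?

Research can be day 1 (e.g. Research -> day 1, Scope -> day 2, Test -> day 5, Integrate -> day 4, Triage -> day 7, Docs -> day 6, Review -> day 3) or day 2 (e.g. Docs=day 6, Triage=day 7, Research=day 2, Integrate=day 4, Scope=day 1, Test=day 5, Review=day 3).

No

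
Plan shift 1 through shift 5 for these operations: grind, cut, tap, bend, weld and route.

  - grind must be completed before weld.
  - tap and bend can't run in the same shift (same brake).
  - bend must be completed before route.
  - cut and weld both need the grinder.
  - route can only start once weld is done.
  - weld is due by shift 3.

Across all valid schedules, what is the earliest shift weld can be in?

shift 2

Precedence pushes weld to at least shift 2; weld's own window allows nothing later than shift 3.
weld at shift 2 is achievable: route -> shift 3, tap -> shift 2, grind -> shift 1, bend -> shift 1, cut -> shift 1, weld -> shift 2.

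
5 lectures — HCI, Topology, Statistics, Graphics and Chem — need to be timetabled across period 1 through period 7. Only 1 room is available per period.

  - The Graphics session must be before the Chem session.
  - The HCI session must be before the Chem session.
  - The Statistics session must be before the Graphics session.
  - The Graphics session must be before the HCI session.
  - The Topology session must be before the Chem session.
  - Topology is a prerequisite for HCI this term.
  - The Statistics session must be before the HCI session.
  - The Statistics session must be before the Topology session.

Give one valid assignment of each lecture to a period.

HCI in period 4, Statistics in period 1, Chem in period 5, Graphics in period 3, Topology in period 2

Checking: Graphics(period 3) before Chem(period 5); Statistics(period 1) before HCI(period 4); Statistics(period 1) before Graphics(period 3); Graphics(period 3) before HCI(period 4); Statistics(period 1) before Topology(period 2); Topology(period 2) before HCI(period 4); HCI(period 4) before Chem(period 5); Topology(period 2) before Chem(period 5); max 1 per period (cap 1).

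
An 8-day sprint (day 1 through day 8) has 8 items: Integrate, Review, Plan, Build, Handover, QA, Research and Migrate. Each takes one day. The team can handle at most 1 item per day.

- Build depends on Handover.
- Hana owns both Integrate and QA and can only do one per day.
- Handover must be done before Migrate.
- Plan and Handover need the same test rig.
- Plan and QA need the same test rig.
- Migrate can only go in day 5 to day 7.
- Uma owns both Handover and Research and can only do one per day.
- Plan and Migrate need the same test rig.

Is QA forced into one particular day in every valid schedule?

QA can be day 1 (e.g. Migrate in day 5, Handover in day 2, Build in day 3, Review in day 6, Research in day 8, Integrate in day 4, Plan in day 7, QA in day 1) or day 2 (e.g. Research in day 8, QA in day 2, Build in day 3, Review in day 6, Migrate in day 5, Integrate in day 4, Plan in day 7, Handover in day 1).

No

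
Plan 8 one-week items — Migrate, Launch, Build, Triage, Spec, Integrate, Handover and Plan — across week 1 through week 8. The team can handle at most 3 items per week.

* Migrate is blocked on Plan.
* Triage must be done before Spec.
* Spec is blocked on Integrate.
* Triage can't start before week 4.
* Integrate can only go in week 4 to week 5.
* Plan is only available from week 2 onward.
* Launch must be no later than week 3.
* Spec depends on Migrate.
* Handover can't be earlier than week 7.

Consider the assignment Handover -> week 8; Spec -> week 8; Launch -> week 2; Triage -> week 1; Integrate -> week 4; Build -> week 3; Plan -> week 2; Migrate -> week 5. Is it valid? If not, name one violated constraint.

The team can handle at most 3 items per week — holds.
Handover can't be earlier than week 7 — holds.
Triage must be done before Spec — holds.
Spec depends on Migrate — holds.
Launch must be no later than week 3 — holds.
Spec is blocked on Integrate — holds.
Plan is only available from week 2 onward — holds.
Triage can't start before week 4 — violated.
Integrate can only go in week 4 to week 5 — holds.
Migrate is blocked on Plan — holds.

No — it violates: Triage can't start before week 4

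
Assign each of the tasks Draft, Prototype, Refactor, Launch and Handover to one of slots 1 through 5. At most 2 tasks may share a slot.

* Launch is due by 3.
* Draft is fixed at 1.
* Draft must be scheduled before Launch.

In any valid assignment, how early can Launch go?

2

Precedence pushes Launch to at least 2; Launch's own window allows nothing later than 3.
Launch at 2 is achievable: Refactor in 2, Launch in 2, Prototype in 1, Draft in 1, Handover in 3.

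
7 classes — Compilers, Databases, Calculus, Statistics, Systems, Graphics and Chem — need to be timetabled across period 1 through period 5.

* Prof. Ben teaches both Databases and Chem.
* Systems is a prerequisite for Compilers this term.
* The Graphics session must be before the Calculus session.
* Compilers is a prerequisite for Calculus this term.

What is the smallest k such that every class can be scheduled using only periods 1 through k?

3

The precedence chain requires at least 3 distinct periods.
3 works (last occupied period: period 3): for example Statistics -> period 1; Systems -> period 1; Chem -> period 2; Compilers -> period 2; Calculus -> period 3; Databases -> period 1; Graphics -> period 1.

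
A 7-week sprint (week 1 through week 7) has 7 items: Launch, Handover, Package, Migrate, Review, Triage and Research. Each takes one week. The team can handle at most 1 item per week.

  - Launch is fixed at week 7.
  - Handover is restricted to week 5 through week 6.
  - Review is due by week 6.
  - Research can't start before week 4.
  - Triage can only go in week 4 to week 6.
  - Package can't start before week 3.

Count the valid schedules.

8

Splitting on Handover: it can be week 5 (4), week 6 (4). Listing each branch's schedules as (Launch, Package, Migrate, Review, Triage, Research) by week number:
Handover=week 5: (7,3,1,2,4,6) (7,3,1,2,6,4) (7,3,2,1,4,6) (7,3,2,1,6,4) — 4.
Handover=week 6: (7,3,1,2,4,5) (7,3,1,2,5,4) (7,3,2,1,4,5) (7,3,2,1,5,4) — 4.
Summing: 4 + 4 = 8.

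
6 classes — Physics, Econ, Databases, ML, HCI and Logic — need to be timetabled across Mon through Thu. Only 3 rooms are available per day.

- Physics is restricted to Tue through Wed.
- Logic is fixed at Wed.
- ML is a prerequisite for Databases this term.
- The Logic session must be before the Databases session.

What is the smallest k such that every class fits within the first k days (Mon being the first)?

The precedence chain requires at least 2 distinct days.
With at most 3 per day and 6 classes, at least 2 days are needed.
Propagating the time windows through the other constraints, Databases can't land before Thu — that is day 4 counting from Mon — so the schedule must run through at least 4 days.
4 works (last occupied day: Thu): for example ML=Mon; Databases=Thu; Physics=Tue; Econ=Mon; Logic=Wed; HCI=Mon.

4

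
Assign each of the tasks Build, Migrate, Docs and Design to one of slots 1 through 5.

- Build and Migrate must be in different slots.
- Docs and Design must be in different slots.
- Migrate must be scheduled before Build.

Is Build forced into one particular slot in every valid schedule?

No

Build can be 2 (e.g. Docs in 1; Migrate in 1; Design in 2; Build in 2) or 3 (e.g. Build=3; Design=2; Docs=1; Migrate=1).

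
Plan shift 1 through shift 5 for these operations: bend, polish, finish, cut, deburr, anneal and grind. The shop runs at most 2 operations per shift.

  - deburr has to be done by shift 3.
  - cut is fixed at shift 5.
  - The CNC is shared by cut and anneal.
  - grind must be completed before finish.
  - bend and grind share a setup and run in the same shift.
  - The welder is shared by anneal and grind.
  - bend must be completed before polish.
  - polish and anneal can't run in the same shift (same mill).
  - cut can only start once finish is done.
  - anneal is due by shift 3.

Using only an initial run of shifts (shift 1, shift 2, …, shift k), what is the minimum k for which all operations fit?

The precedence chain requires at least 3 distinct shifts.
With at most 2 per shift and 7 operations, at least 4 shifts are needed.
cut can't be placed before shift 5, so the schedule must run through at least shift 5.
5 works (last occupied shift: shift 5): for example deburr=shift 1, cut=shift 5, anneal=shift 1, bend=shift 2, polish=shift 3, finish=shift 3, grind=shift 2.

5 shifts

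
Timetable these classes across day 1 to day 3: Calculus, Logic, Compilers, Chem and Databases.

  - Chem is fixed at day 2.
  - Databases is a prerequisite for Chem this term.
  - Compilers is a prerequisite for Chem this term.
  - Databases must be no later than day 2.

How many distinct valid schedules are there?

9

Splitting on Calculus: it can be day 1 (3), day 2 (3), day 3 (3). Listing each branch's schedules as (Logic, Compilers, Chem, Databases) by day number:
Calculus=day 1: (1,1,2,1) (2,1,2,1) (3,1,2,1) — 3.
Calculus=day 2: (1,1,2,1) (2,1,2,1) (3,1,2,1) — 3.
Calculus=day 3: (1,1,2,1) (2,1,2,1) (3,1,2,1) — 3.
Summing: 3 + 3 + 3 = 9.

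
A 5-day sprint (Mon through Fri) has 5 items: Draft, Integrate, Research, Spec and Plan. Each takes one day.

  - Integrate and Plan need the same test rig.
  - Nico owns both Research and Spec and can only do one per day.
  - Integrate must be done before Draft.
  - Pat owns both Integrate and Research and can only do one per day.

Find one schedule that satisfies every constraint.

Research in Tue; Plan in Tue; Spec in Mon; Integrate in Mon; Draft in Tue

Checking: Integrate(Mon) before Draft(Tue); Integrate(Mon) != Plan(Tue); Research(Tue) != Spec(Mon); Integrate(Mon) != Research(Tue).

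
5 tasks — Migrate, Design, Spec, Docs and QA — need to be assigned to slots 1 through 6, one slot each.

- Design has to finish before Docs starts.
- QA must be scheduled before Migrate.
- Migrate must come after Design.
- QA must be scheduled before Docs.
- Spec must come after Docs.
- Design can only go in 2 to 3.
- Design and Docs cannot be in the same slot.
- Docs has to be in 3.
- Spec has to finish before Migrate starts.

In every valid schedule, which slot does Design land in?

Design's window is 2–3.
Docs is fixed at 3, and Design can't share a slot with Docs.
So Design must be 2.

2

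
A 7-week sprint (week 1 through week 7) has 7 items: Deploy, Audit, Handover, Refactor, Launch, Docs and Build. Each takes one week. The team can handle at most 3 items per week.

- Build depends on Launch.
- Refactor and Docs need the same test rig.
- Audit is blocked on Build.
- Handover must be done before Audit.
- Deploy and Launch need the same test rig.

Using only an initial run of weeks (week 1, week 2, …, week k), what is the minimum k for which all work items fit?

The precedence chain requires at least 3 distinct weeks.
With at most 3 per week and 7 work items, at least 3 weeks are needed.
3 works (last occupied week: week 3): for example Docs in week 2; Handover in week 1; Launch in week 1; Audit in week 3; Refactor in week 1; Deploy in week 2; Build in week 2.

3 weeks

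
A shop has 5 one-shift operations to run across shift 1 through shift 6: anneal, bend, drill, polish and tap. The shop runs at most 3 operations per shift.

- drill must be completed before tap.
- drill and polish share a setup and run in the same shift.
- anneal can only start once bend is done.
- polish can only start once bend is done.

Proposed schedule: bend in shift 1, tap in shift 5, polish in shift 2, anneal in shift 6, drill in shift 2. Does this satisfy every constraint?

polish can only start once bend is done — holds.
The shop runs at most 3 operations per shift — holds.
drill and polish share a setup and run in the same shift — holds.
drill must be completed before tap — holds.
anneal can only start once bend is done — holds.

Valid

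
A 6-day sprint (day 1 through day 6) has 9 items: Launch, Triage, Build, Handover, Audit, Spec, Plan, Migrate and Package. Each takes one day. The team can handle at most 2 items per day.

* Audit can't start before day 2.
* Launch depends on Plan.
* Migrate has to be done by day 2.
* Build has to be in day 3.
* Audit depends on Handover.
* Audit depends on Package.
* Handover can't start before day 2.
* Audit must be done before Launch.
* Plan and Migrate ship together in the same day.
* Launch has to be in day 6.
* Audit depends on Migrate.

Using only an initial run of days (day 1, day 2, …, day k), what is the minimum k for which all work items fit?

The precedence chain requires at least 3 distinct days.
With at most 2 per day and 9 work items, at least 5 days are needed.
Launch can't be placed before day 6, so the schedule must run through at least day 6.
6 works (last occupied day: day 6): for example Audit=day 3, Package=day 2, Build=day 3, Migrate=day 1, Plan=day 1, Spec=day 4, Triage=day 4, Launch=day 6, Handover=day 2.

6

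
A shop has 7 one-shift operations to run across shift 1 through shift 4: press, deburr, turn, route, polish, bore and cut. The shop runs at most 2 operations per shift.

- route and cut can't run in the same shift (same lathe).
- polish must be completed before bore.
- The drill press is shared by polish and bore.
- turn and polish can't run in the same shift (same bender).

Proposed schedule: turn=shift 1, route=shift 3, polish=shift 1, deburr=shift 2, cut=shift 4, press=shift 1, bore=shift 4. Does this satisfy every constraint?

The drill press is shared by polish and bore — holds.
route and cut can't run in the same shift (same lathe) — holds.
turn and polish can't run in the same shift (same bender) — violated.
The shop runs at most 2 operations per shift — violated.
polish must be completed before bore — holds.

No — it violates: turn and polish can't run in the same shift (same bender)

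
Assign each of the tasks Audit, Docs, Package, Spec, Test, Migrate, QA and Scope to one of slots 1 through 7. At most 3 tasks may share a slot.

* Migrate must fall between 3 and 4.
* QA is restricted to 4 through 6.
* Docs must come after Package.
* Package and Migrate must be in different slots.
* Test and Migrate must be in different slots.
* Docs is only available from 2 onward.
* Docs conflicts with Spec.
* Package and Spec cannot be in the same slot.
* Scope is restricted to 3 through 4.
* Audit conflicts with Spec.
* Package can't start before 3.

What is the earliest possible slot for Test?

Test at 1 is achievable: Spec -> 2; Package -> 4; Docs -> 5; Migrate -> 3; Test -> 1; Scope -> 3; Audit -> 1; QA -> 4.

1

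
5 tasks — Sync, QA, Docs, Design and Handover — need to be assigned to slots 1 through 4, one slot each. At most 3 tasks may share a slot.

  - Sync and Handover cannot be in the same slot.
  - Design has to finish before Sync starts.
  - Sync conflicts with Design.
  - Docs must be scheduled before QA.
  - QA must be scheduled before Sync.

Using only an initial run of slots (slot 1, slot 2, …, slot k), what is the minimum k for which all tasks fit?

The precedence chain requires at least 3 distinct slots.
With at most 3 per slot and 5 tasks, at least 2 slots are needed.
3 works (last occupied slot: 3): for example Sync=3; Design=1; Handover=1; Docs=1; QA=2.

3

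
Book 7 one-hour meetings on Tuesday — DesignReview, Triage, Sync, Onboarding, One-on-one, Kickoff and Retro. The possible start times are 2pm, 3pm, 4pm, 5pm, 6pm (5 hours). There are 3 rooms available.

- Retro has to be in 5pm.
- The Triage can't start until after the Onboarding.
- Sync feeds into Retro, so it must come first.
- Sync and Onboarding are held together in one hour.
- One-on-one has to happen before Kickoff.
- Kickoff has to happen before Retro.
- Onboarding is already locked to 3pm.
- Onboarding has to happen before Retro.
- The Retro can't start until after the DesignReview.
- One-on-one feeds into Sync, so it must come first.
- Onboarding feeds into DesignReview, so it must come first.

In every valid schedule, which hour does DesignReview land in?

4pm

Onboarding is fixed at 3pm and must come before DesignReview, so DesignReview is at least 4pm.
Retro is fixed at 5pm and must come after DesignReview, so DesignReview is at most 4pm.
So DesignReview must be 4pm.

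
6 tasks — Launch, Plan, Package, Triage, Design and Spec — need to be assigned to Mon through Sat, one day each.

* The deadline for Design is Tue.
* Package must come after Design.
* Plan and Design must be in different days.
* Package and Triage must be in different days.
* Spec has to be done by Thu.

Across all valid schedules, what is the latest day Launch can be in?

Launch at Sat is achievable: Triage -> Mon; Spec -> Mon; Package -> Tue; Design -> Mon; Plan -> Tue; Launch -> Sat.

Sat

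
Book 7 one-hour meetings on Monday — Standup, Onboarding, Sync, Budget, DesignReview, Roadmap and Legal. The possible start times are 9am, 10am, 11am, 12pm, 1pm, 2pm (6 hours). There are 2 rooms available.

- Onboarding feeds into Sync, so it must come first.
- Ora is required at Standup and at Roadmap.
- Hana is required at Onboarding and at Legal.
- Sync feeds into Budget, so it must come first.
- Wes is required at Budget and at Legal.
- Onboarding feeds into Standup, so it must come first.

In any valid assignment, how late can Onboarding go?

Downstream work caps Onboarding at 12pm.
Onboarding at 12pm is achievable: DesignReview=9am; Budget=2pm; Roadmap=9am; Sync=1pm; Onboarding=12pm; Legal=10am; Standup=1pm.

12pm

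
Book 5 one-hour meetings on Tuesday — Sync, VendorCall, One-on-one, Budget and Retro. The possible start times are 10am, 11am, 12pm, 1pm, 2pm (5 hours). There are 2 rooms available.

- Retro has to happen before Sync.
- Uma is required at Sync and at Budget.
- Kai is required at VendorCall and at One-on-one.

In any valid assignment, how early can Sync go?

11am

Precedence pushes Sync to at least 11am.
Sync at 11am is achievable: Budget in 12pm; Retro in 10am; Sync in 11am; VendorCall in 10am; One-on-one in 11am.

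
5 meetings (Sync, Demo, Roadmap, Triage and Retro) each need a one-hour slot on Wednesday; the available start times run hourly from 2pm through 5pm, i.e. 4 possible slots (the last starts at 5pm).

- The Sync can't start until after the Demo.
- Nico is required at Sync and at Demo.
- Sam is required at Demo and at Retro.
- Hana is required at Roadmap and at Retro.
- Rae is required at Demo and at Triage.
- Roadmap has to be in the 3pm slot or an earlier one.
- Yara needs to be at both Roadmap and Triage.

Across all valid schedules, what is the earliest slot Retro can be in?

2pm

Retro at 2pm is achievable: Roadmap=3pm; Retro=2pm; Demo=3pm; Triage=2pm; Sync=4pm.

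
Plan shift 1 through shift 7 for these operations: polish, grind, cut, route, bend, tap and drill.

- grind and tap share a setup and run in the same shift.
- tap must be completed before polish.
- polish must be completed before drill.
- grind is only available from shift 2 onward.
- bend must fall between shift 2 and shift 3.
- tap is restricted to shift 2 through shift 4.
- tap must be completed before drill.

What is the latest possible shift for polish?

Precedence pushes polish to at least shift 3; downstream work caps polish at shift 6.
polish at shift 6 is achievable: route -> shift 1, polish -> shift 6, bend -> shift 2, tap -> shift 2, grind -> shift 2, drill -> shift 7, cut -> shift 1.

shift 6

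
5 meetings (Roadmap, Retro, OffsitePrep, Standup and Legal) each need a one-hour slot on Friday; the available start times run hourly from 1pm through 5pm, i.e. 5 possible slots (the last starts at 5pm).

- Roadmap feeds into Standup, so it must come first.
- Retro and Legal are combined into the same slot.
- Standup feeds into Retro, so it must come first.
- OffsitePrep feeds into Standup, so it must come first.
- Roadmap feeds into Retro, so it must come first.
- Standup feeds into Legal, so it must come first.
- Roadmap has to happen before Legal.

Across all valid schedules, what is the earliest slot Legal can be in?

Precedence pushes Legal to at least 3pm.
Legal at 3pm is achievable: Retro -> 3pm, OffsitePrep -> 1pm, Roadmap -> 1pm, Standup -> 2pm, Legal -> 3pm.

3pm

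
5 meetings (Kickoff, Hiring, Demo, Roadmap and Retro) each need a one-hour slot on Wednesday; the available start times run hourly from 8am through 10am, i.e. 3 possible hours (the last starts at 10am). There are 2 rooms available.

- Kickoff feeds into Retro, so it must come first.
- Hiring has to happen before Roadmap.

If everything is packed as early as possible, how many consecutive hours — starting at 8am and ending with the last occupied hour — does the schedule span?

The precedence chain requires at least 2 distinct hours.
With at most 2 per hour and 5 meetings, at least 3 hours are needed.
3 works (last occupied hour: 10am): for example Hiring -> 8am, Retro -> 9am, Roadmap -> 9am, Kickoff -> 8am, Demo -> 10am.

3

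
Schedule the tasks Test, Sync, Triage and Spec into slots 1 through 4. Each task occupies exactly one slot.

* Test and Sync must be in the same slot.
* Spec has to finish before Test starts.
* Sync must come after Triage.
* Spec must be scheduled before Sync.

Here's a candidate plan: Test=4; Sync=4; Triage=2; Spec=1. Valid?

Spec must be scheduled before Sync — holds.
Test and Sync must be in the same slot — holds.
Sync must come after Triage — holds.
Spec has to finish before Test starts — holds.

Yes, all constraints hold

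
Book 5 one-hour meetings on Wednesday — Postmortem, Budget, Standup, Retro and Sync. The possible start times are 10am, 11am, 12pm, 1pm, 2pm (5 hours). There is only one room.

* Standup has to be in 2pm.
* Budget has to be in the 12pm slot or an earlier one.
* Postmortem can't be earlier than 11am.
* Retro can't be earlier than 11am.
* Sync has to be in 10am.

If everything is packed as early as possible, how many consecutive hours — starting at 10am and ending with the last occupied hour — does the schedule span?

With at most 1 per hour and 5 meetings, at least 5 hours are needed.
Standup can't be placed before 2pm — that is hour 5 counting from 10am — so the schedule must run through at least 5 hours.
5 works (last occupied hour: 2pm): for example Retro -> 1pm; Standup -> 2pm; Sync -> 10am; Budget -> 11am; Postmortem -> 12pm.

5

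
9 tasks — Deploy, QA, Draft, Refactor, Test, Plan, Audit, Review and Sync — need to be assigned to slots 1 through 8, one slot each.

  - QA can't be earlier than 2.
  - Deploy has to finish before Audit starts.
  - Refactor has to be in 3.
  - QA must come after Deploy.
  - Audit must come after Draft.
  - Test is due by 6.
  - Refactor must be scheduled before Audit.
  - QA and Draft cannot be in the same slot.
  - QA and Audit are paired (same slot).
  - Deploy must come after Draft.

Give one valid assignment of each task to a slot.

Test=1, Review=1, Deploy=2, Refactor=3, Draft=1, Sync=1, Audit=4, Plan=1, QA=4

Checking: Draft(1) before Audit(4); Draft(1) before Deploy(2); Refactor(3) before Audit(4); Deploy(2) before Audit(4); Deploy(2) before QA(4); QA(4) != Draft(1); QA = Audit = 4; QA=4 in [2,8]; Refactor=3 in [3,3]; Test=1 in [1,6].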